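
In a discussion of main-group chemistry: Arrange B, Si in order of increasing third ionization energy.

Si < B

After 2 electrons have been removed, what remains? B²⁺ still has 1 valence electron; Si²⁺ still has 2 valence electrons.
All are still removing valence electrons, so compare the +2 ions as you would atoms: IE_3 generally rises across a period (higher Z_eff) and falls down a group (larger shell), subject to the usual subshell exceptions.
Valence configurations: B²⁺ [He]2s¹, Si²⁺ [Ne]3s².
Tabulated IE_3 (kJ/mol): B 3660, Si 3232.
Overall IE_3 order: Si < B.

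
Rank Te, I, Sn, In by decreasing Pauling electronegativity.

I > Te > Sn > In

In is in period 5, group 13; Sn is in period 5, group 14; Te is in period 5, group 16; I is in period 5, group 17.
Smaller atoms with higher effective nuclear charge are more electronegative.
All lie in period 5, so electronegativity increases left to right.
So from highest to lowest: I > Te > Sn > In.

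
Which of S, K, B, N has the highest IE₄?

B

IE_4 is the cost of taking one more electron from the +3 cation: S³⁺ still has 3 valence electrons; K³⁺ is already 2 electrons into the core; B³⁺ is the bare [He] core; N³⁺ still has 2 valence electrons.
Usually core removal costs more than valence removal, but here the competition is close: a tightly held n=2 valence electron can cost more to remove than an n=3 core electron, so the actual values have to decide it.
Valence configurations: S³⁺ [Ne]3s²3p¹, N³⁺ [He]2s².
The numbers (kJ/mol): S 4556, K 5877, B 25026, N 7475.
Putting it together, IE_4: S < K < N < B.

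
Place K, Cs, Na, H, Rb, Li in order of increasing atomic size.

H < Li < Na < K < Rb < Cs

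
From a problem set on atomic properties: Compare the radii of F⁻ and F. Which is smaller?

Forming F⁻ adds 1 electron to F. More electron–electron repulsion in the same shell, with unchanged nuclear charge, lets the cloud expand.
An anion is larger than its parent atom: F⁻ > F.

F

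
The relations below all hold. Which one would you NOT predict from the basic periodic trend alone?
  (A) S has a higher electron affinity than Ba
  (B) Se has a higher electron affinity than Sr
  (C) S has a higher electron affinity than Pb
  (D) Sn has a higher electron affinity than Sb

The general trend: electron affinity increases across a period and decreases down a group.
(A) S (period 3, group 16) vs Ba (period 6, group 2): the stated order agrees with the simple trend.
(B) Se (period 4, group 16) vs Sr (period 5, group 2): the stated order agrees with the simple trend.
(C) S (period 3, group 16) vs Pb (period 6, group 14): the stated order agrees with the simple trend.
(D) Sn (period 5, group 14) vs Sb (period 5, group 15): the stated order contradicts the simple trend.
The exception is (D): adding an electron to Sb's half-filled 5p³ is unfavourable, so Sn has the more exothermic EA.

(D)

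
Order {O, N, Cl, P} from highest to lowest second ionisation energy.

O > N > Cl > P

IE_2 is the cost of taking one more electron from the +1 cation: O⁺ still has 5 valence electrons; N⁺ still has 4 valence electrons; Cl⁺ still has 6 valence electrons; P⁺ still has 4 valence electrons.
All are still removing valence electrons, so compare the +1 ions as you would atoms: IE_2 generally rises across a period (higher Z_eff) and falls down a group (larger shell), subject to the usual subshell exceptions.
Valence configurations: O⁺ [He]2s²2p³, N⁺ [He]2s²2p², Cl⁺ [Ne]3s²3p⁴, P⁺ [Ne]3s²3p².
The numbers (kJ/mol): O 3388, N 2856, Cl 2298, P 1907.
Putting it together, IE_2: P < Cl < N < O.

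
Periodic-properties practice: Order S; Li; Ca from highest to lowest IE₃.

Li > Ca > S

Consider each +2 ion: S²⁺ still has 4 valence electrons; Li²⁺ is already 1 electron into the core; Ca²⁺ is the bare [Ar] core.
Breaking into a closed-shell core is much more expensive than removing a leftover valence electron — Ca and Li have the largest IE_3 here.
Tabulated IE_3 (kJ/mol): S 3357, Li 11815, Ca 4912.
Putting it together, IE_3: S < Ca < Li.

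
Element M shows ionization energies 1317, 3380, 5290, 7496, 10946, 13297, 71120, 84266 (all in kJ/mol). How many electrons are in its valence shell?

Look for the largest jump between consecutive ionization energies: IE7/IE6 ≈ 5.3, far larger than any earlier ratio.
That jump marks the point where a core electron is being removed. So the atom has 6 valence electrons.

6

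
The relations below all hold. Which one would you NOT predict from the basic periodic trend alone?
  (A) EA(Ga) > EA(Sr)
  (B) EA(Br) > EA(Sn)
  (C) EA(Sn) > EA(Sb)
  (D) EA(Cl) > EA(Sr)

The general trend: electron affinity increases across a period and decreases down a group.
(A) Ga (period 4, group 13) vs Sr (period 5, group 2): the stated order agrees with the simple trend.
(B) Br (period 4, group 17) vs Sn (period 5, group 14): the stated order agrees with the simple trend.
(C) Sn (period 5, group 14) vs Sb (period 5, group 15): the stated order contradicts the simple trend.
(D) Cl (period 3, group 17) vs Sr (period 5, group 2): the stated order agrees with the simple trend.
The exception is (C): adding an electron to Sb's half-filled 5p³ is unfavourable, so Sn has the more exothermic EA.

(C)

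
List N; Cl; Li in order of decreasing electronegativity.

Cl > N > Li

Li is in period 2, group 1; N is in period 2, group 15; Cl is in period 3, group 17.
Atoms toward the upper right of the periodic table pull bonding electrons most strongly.
Neither a single period nor a single group — weigh both effects.
N > Li: N lies to the right of Li in period 2, so the across-period effect alone puts N higher.
Cl > N: the two effects oppose for this pair; the across-period effect wins (3.16 vs 3.04).
Approximate values (Pauling): Li 0.98, N 3.04, Cl 3.16.
So from highest to lowest: Cl > N > Li.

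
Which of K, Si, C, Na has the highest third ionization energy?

After 2 electrons have been removed, what remains? K²⁺ is already 1 electron into the core; Si²⁺ still has 2 valence electrons; C²⁺ still has 2 valence electrons; Na²⁺ is already 1 electron into the core.
Usually core removal costs more than valence removal, but here the competition is close: a tightly held n=2 valence electron can cost more to remove than an n=3 core electron, so the actual values have to decide it.
Valence configurations: Si²⁺ [Ne]3s², C²⁺ [He]2s².
Approximate IE_3 values (kJ/mol): K 4420, Si 3232, C 4620, Na 6910.
Putting it together, IE_3: Si < K < C < Na.

Na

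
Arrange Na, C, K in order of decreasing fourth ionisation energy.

Na > C > K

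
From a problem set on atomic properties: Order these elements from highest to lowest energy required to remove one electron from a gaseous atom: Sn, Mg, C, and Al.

C is in period 2, group 14; Mg is in period 3, group 2; Al is in period 3, group 13; Sn is in period 5, group 14.
Removing the outermost electron gets harder across a period and easier down a group.
Here both period and group differ, so the two effects have to be weighed against each other.
Sn > Al: period and group pull opposite ways; the across-period shift dominates (709 vs 578 kJ/mol).
Mg > Sn: the two effects oppose for this pair; the down-group effect wins (738 vs 709 kJ/mol).
C > Mg: both effects reinforce here, so C is clearly the higher of the two.
Note the exception: Mg has a higher first ionization energy than Al, contrary to the simple trend — Al's single 3p electron is easier to remove than one from Mg's filled 3s².
For reference (kJ/mol): C 1086, Mg 738, Al 578, Sn 709.
So from highest to lowest: C > Mg > Sn > Al.

C, Mg, Sn, Al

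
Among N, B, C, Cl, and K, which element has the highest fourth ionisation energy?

B

IE_4 is the cost of taking one more electron from the +3 cation: N³⁺ still has 2 valence electrons; B³⁺ is the bare [He] core; C³⁺ still has 1 valence electron; Cl³⁺ still has 4 valence electrons; K³⁺ is already 2 electrons into the core.
Usually core removal costs more than valence removal, but here the competition is close: a tightly held n=2 valence electron can cost more to remove than an n=3 core electron, so the actual values have to decide it.
Valence configurations: N³⁺ [He]2s², C³⁺ [He]2s¹, Cl³⁺ [Ne]3s²3p².
Tabulated IE_4 (kJ/mol): N 7475, B 25026, C 6223, Cl 5159, K 5877.
Hence IE_4: Cl < K < C < N < B.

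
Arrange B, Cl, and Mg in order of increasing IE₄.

Cl, Mg, B

After 3 electrons have been removed, what remains? B³⁺ is the bare [He] core; Cl³⁺ still has 4 valence electrons; Mg³⁺ is already 1 electron into the core.
Pulling an electron out of a noble-gas core costs far more than removing a remaining valence electron, so Mg and B sit at the high end of IE_4.
Tabulated IE_4 (kJ/mol): B 25026, Cl 5159, Mg 10543.
Overall IE_4 order: Cl < Mg < B.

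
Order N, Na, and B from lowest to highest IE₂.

After 1 electron has been removed, what remains? N⁺ still has 4 valence electrons; Na⁺ is the bare [Ne] core; B⁺ still has 2 valence electrons.
Breaking into a closed-shell core is much more expensive than removing a leftover valence electron — Na has the largest IE_2 here.
Valence configurations: N⁺ [He]2s²2p², B⁺ [He]2s².
Tabulated IE_2 (kJ/mol): N 2856, Na 4562, B 2427.
Hence IE_2: B < N < Na.

B < N < Na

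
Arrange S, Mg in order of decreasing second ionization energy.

S, Mg

The second ionization energy removes an electron from the +1 ion. For each element: S⁺ still has 5 valence electrons; Mg⁺ still has 1 valence electron.
All are still removing valence electrons, so compare the +1 ions as you would atoms: IE_2 generally rises across a period (higher Z_eff) and falls down a group (larger shell), subject to the usual subshell exceptions.
Valence configurations: S⁺ [Ne]3s²3p³, Mg⁺ [Ne]3s¹.
The numbers (kJ/mol): S 2252, Mg 1451.
So the second ionization energies run Mg < S.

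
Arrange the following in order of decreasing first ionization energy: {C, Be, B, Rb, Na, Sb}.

C > Be > Sb > B > Na > Rb

Across a period the outer electron is held more tightly (higher IE₁); down a group it sits in a higher shell, more shielded, and comes off more easily.
These span different periods and groups, so the two trends combine.
Na > Rb: they share group 1; the group trend gives Na the larger value.
B > Na: both effects reinforce here, so B is clearly the higher of the two.
Sb > B: the two effects oppose for this pair; the across-period effect wins (831 vs 801 kJ/mol).
Be > Sb: period and group pull opposite ways; the down-group shift dominates (900 vs 831 kJ/mol).
C > Be: both are in period 2; the period trend gives C the larger value.
Note the exception: Be has a higher first ionization energy than B, contrary to the simple trend — removing B's lone 2p electron is easier than breaking Be's filled 2s².
Approximate values (kJ/mol): Be 900, B 801, C 1086, Na 496, Rb 403, Sb 831.
So from highest to lowest: C > Be > Sb > B > Na > Rb.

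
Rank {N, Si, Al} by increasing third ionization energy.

Al < Si < N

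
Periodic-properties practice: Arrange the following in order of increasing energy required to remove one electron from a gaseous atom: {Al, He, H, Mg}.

Al, Mg, H, He

Across a period the outer electron is held more tightly (higher IE₁); down a group it sits in a higher shell, more shielded, and comes off more easily.
These span different periods and groups, so the two trends combine.
Mg > Al: this pair runs against the simple trend — see the exception note.
H > Mg: period and group pull opposite ways; the down-group shift dominates (1312 vs 738 kJ/mol).
He > H: He lies to the right of H in period 1, so the across-period effect alone puts He higher.
Note the exception: Mg has a higher first ionization energy than Al, contrary to the simple trend — Al's single 3p electron is easier to remove than one from Mg's filled 3s².
For reference (kJ/mol): H 1312, He 2372, Mg 738, Al 578.
So from lowest to highest: Al < Mg < H < He.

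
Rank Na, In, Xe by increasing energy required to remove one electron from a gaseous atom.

Na, In, Xe

Na is in period 3, group 1; In is in period 5, group 13; Xe is in period 5, group 18.
Removing the outermost electron gets harder across a period and easier down a group.
Here both period and group differ, so the two effects have to be weighed against each other.
In > Na: period and group pull opposite ways; the across-period shift dominates (558 vs 496 kJ/mol).
Xe > In: Xe lies to the right of In in period 5, so the across-period effect alone puts Xe higher.
Approximate values (kJ/mol): Na 496, In 558, Xe 1170.
So from lowest to highest: Na < In < Xe.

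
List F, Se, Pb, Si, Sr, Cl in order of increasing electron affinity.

F is in period 2, group 17; Si is in period 3, group 14; Cl is in period 3, group 17; Se is in period 4, group 16; Sr is in period 5, group 2; Pb is in period 6, group 14.
EA tends to increase across a period and decrease down a group, though the pattern is less regular than for IE or radius.
Here both period and group differ, so the two effects have to be weighed against each other.
Pb > Sr: the two effects oppose for this pair; the across-period effect wins (35 vs 5 kJ/mol).
Si > Pb: they share group 14; the group trend gives Si the larger value.
Se > Si: period and group pull opposite ways; the across-period shift dominates (195 vs 134 kJ/mol).
F > Se: relative to Se, both the across-period and down-group shifts push F's electron affinity up.
Cl > F: this pair runs against the simple trend — see the exception note.
Note the exception: Cl has a higher electron affinity than F, contrary to the simple trend — F's small 2p subshell makes the incoming electron feel strong e⁻–e⁻ repulsion, so Cl actually releases more energy on gaining an electron.
Approximate values (kJ/mol): F 328, Si 134, Cl 349, Se 195, Sr 5, Pb 35.
So from lowest to highest: Sr < Pb < Si < Se < F < Cl.

Sr < Pb < Si < Se < F < Cl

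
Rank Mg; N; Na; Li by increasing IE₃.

IE_3 is the cost of taking one more electron from the +2 cation: Mg²⁺ is the bare [Ne] core; N²⁺ still has 3 valence electrons; Na²⁺ is already 1 electron into the core; Li²⁺ is already 1 electron into the core.
Breaking into a closed-shell core is much more expensive than removing a leftover valence electron — Na, Mg and Li have the largest IE_3 here.
The numbers (kJ/mol): Mg 7733, N 4578, Na 6910, Li 11815.
Hence IE_3: N < Na < Mg < Li.

N < Na < Mg < Li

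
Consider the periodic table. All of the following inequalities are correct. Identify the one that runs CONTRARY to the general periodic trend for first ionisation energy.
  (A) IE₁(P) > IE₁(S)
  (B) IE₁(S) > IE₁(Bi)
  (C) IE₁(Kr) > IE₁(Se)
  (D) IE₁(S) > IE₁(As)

The general trend: first ionisation energy increases across a period and decreases down a group.
(A) P (period 3, group 15) vs S (period 3, group 16): the stated order contradicts the simple trend.
(B) S (period 3, group 16) vs Bi (period 6, group 15): the stated order agrees with the simple trend.
(C) Kr (period 4, group 18) vs Se (period 4, group 16): the stated order agrees with the simple trend.
(D) S (period 3, group 16) vs As (period 4, group 15): the stated order agrees with the simple trend.
The exception is (A): S (3p⁴) ionizes more easily than half-filled P (3p³) because the paired 3p electron in S is pushed out by e⁻–e⁻ repulsion.

(A)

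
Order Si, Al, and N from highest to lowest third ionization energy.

After 2 electrons have been removed, what remains? Si²⁺ still has 2 valence electrons; Al²⁺ still has 1 valence electron; N²⁺ still has 3 valence electrons.
All are still removing valence electrons, so compare the +2 ions as you would atoms: IE_3 generally rises across a period (higher Z_eff) and falls down a group (larger shell), subject to the usual subshell exceptions.
Valence configurations: Si²⁺ [Ne]3s², Al²⁺ [Ne]3s¹, N²⁺ [He]2s²2p¹.
Approximate IE_3 values (kJ/mol): Si 3232, Al 2745, N 4578.
Hence IE_3: Al < Si < N.

N, Si, Al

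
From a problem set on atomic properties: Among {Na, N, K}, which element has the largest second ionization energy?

Na

After 1 electron has been removed, what remains? Na⁺ is the bare [Ne] core; N⁺ still has 4 valence electrons; K⁺ is the bare [Ar] core.
Breaking into a closed-shell core is much more expensive than removing a leftover valence electron — K and Na have the largest IE_2 here.
Approximate IE_2 values (kJ/mol): Na 4562, N 2856, K 3052.
Overall IE_2 order: N < K < Na.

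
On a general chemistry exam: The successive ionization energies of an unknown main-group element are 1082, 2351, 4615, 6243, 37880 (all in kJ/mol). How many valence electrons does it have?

Look for the largest jump between consecutive ionization energies: IE5/IE4 ≈ 6.1, far larger than any earlier ratio.
That jump marks the point where a core electron is being removed. So the atom has 4 valence electrons.

4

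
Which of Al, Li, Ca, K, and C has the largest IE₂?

Li

After 1 electron has been removed, what remains? Al⁺ still has 2 valence electrons; Li⁺ is the bare [He] core; Ca⁺ still has 1 valence electron; K⁺ is the bare [Ar] core; C⁺ still has 3 valence electrons.
Core electrons are held far more tightly than valence electrons, so K and Li top the IE_2 order.
Valence configurations: Al⁺ [Ne]3s², Ca⁺ [Ar]4s¹, C⁺ [He]2s²2p¹.
The numbers (kJ/mol): Al 1817, Li 7298, Ca 1145, K 3052, C 2353.
Putting it together, IE_2: Ca < Al < C < K < Li.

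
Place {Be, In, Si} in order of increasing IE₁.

In < Si < Be

First ionization energy rises across a period (greater Z_eff holds electrons more tightly) and falls down a group (valence electrons are farther from the nucleus).
These span different periods and groups, so the two trends combine.
Si > In: relative to In, both the across-period and down-group shifts push Si's first ionization energy up.
Be > Si: the two effects oppose for this pair; the down-group effect wins (900 vs 786 kJ/mol).
Approximate values (kJ/mol): Be 900, Si 786, In 558.
So from lowest to highest: In < Si < Be.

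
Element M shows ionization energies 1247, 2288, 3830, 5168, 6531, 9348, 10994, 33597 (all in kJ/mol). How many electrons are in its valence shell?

Look for the largest jump between consecutive ionization energies: IE8/IE7 ≈ 3.1, far larger than any earlier ratio.
That jump marks the point where a core electron is being removed. So the atom has 7 valence electrons.

7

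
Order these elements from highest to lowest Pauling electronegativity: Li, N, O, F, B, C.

F, O, N, C, B, Li

Li is in period 2, group 1; B is in period 2, group 13; C is in period 2, group 14; N is in period 2, group 15; O is in period 2, group 16; F is in period 2, group 17.
Electronegativity increases across a period and decreases down a group, tracking effective nuclear charge and atomic size.
All lie in period 2, so electronegativity increases left to right.
So from highest to lowest: F > O > N > C > B > Li.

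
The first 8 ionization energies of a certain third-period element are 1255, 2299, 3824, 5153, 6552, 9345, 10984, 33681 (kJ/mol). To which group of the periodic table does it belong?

Group 17

Look for the largest jump between consecutive ionization energies: IE8/IE7 ≈ 3.1, far larger than any earlier ratio.
That jump marks the point where a core electron is being removed. So the atom has 7 valence electrons.
A main-group element with 7 valence electrons is in group 17.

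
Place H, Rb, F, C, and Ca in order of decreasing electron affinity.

H is in period 1, group 1; C is in period 2, group 14; F is in period 2, group 17; Ca is in period 4, group 2; Rb is in period 5, group 1.
Electron affinity generally becomes more exothermic across a period toward the halogens and less exothermic down a group.
Neither a single period nor a single group — weigh both effects.
Rb > Ca: this pair runs against the simple trend — see the exception note.
H > Rb: they share group 1; the group trend gives H the larger value.
C > H: period and group pull opposite ways; the across-period shift dominates (122 vs 73 kJ/mol).
F > C: both are in period 2; the period trend gives F the larger value.
Note the exception: Rb has a higher electron affinity than Ca, contrary to the simple trend — adding an electron to Ca (ns²) has to open a new, higher-energy np subshell, which is unfavourable.
Tabulated electron affinity (kJ/mol): H 73, C 122, F 328, Ca 2, Rb 47.
So from highest to lowest: F > C > H > Rb > Ca.

F > C > H > Rb > Ca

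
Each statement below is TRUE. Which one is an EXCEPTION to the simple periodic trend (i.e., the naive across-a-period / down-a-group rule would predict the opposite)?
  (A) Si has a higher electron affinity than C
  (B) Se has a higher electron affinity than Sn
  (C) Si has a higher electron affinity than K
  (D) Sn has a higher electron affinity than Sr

(A)

The general trend: electron affinity increases across a period and decreases down a group.
(A) Si (period 3, group 14) vs C (period 2, group 14): the stated order contradicts the simple trend.
(B) Se (period 4, group 16) vs Sn (period 5, group 14): the stated order agrees with the simple trend.
(C) Si (period 3, group 14) vs K (period 4, group 1): the stated order agrees with the simple trend.
(D) Sn (period 5, group 14) vs Sr (period 5, group 2): the stated order agrees with the simple trend.
The exception is (A): Si's larger, more diffuse 3p orbitals accept an added electron slightly more readily than C's compact 2p.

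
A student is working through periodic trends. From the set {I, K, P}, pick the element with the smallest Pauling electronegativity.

K

P is in period 3, group 15; K is in period 4, group 1; I is in period 5, group 17.
Atoms toward the upper right of the periodic table pull bonding electrons most strongly.
These span different periods and groups, so the two trends combine.
P > K: relative to K, both the across-period and down-group shifts push P's electronegativity up.
I > P: period and group pull opposite ways; the across-period shift dominates (2.66 vs 2.19).
Approximate values (Pauling): P 2.19, K 0.82, I 2.66.
The smallest Pauling electronegativity among these belongs to K.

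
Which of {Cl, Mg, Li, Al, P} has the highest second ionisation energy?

IE_2 is the cost of taking one more electron from the +1 cation: Cl⁺ still has 6 valence electrons; Mg⁺ still has 1 valence electron; Li⁺ is the bare [He] core; Al⁺ still has 2 valence electrons; P⁺ still has 4 valence electrons.
Pulling an electron out of a noble-gas core costs far more than removing a remaining valence electron, so Li sits at the high end of IE_2.
Valence configurations: Cl⁺ [Ne]3s²3p⁴, Mg⁺ [Ne]3s¹, Al⁺ [Ne]3s², P⁺ [Ne]3s²3p².
The numbers (kJ/mol): Cl 2298, Mg 1451, Li 7298, Al 1817, P 1907.
Overall IE_2 order: Mg < Al < P < Cl < Li.

Li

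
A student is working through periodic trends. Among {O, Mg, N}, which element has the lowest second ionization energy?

The second ionization energy removes an electron from the +1 ion. For each element: O⁺ still has 5 valence electrons; Mg⁺ still has 1 valence electron; N⁺ still has 4 valence electrons.
All are still removing valence electrons, so compare the +1 ions as you would atoms: IE_2 generally rises across a period (higher Z_eff) and falls down a group (larger shell), subject to the usual subshell exceptions.
Valence configurations: O⁺ [He]2s²2p³, Mg⁺ [Ne]3s¹, N⁺ [He]2s²2p².
Tabulated IE_2 (kJ/mol): O 3388, Mg 1451, N 2856.
Hence IE_2: Mg < N < O.

Mg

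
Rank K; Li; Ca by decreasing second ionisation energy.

Li > K > Ca

After 1 electron has been removed, what remains? K⁺ is the bare [Ar] core; Li⁺ is the bare [He] core; Ca⁺ still has 1 valence electron.
Core electrons are held far more tightly than valence electrons, so K and Li top the IE_2 order.
Approximate IE_2 values (kJ/mol): K 3052, Li 7298, Ca 1145.
Hence IE_2: Ca < K < Li.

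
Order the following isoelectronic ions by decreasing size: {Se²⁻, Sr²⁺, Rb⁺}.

Se²⁻, Rb⁺, Sr²⁺

All of these have 36 electrons, so size is governed by nuclear charge alone: the more protons, the stronger the pull on the same electron cloud, and the smaller the ion.
Nuclear charges: Sr²⁺ (Z=38), Rb⁺ (Z=37), Se²⁻ (Z=34).
Largest to smallest: Se²⁻ > Rb⁺ > Sr²⁺.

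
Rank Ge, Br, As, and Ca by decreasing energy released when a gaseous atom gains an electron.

Br > Ge > As > Ca

Ca is in period 4, group 2; Ge is in period 4, group 14; As is in period 4, group 15; Br is in period 4, group 17.
EA tends to increase across a period and decrease down a group, though the pattern is less regular than for IE or radius.
All lie in period 4; the across-period trend (electron affinity increases left to right) applies, with the exception below.
Note the exception: Ge has a higher electron affinity than As, contrary to the simple trend — adding an electron to As's half-filled 4p³ is unfavourable, so Ge (4p²) has the more exothermic EA.
Approximate values (kJ/mol): Ca 2, Ge 119, As 78, Br 325.
So from highest to lowest: Br > Ge > As > Ca.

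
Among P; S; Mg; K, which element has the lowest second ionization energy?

Mg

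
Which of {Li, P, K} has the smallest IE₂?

IE_2 is the cost of taking one more electron from the +1 cation: Li⁺ is the bare [He] core; P⁺ still has 4 valence electrons; K⁺ is the bare [Ar] core.
Breaking into a closed-shell core is much more expensive than removing a leftover valence electron — K and Li have the largest IE_2 here.
Tabulated IE_2 (kJ/mol): Li 7298, P 1907, K 3052.
Overall IE_2 order: P < K < Li.

P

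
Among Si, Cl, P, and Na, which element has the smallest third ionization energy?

After 2 electrons have been removed, what remains? Si²⁺ still has 2 valence electrons; Cl²⁺ still has 5 valence electrons; P²⁺ still has 3 valence electrons; Na²⁺ is already 1 electron into the core.
Pulling an electron out of a noble-gas core costs far more than removing a remaining valence electron, so Na sits at the high end of IE_3.
Valence configurations: Si²⁺ [Ne]3s², Cl²⁺ [Ne]3s²3p³, P²⁺ [Ne]3s²3p¹.
P²⁺ loses a lone 3p electron whereas Si²⁺ must break into a filled 3s² pair, so IE_3(Si) > IE_3(P) even though P has the higher nuclear charge.
Tabulated IE_3 (kJ/mol): Si 3232, Cl 3822, P 2914, Na 6910.
So the third ionization energies run P < Si < Cl < Na.

P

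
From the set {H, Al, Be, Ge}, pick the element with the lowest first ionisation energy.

Across a period the outer electron is held more tightly (higher IE₁); down a group it sits in a higher shell, more shielded, and comes off more easily.
These sit on a diagonal, where the across-period and down-group effects partly cancel.
Ge > Al: period and group pull opposite ways; the across-period shift dominates (762 vs 578 kJ/mol).
Be > Ge: the two effects oppose for this pair; the down-group effect wins (900 vs 762 kJ/mol).
H > Be: the two effects oppose for this pair; the down-group effect wins (1312 vs 900 kJ/mol).
Tabulated first ionization energy (kJ/mol): H 1312, Be 900, Al 578, Ge 762.
The lowest first ionisation energy among these belongs to Al.

Al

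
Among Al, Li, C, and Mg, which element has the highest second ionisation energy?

Li

The second ionization energy removes an electron from the +1 ion. For each element: Al⁺ still has 2 valence electrons; Li⁺ is the bare [He] core; C⁺ still has 3 valence electrons; Mg⁺ still has 1 valence electron.
Pulling an electron out of a noble-gas core costs far more than removing a remaining valence electron, so Li sits at the high end of IE_2.
Valence configurations: Al⁺ [Ne]3s², C⁺ [He]2s²2p¹, Mg⁺ [Ne]3s¹.
The numbers (kJ/mol): Al 1817, Li 7298, C 2353, Mg 1451.
Hence IE_2: Mg < Al < C < Li.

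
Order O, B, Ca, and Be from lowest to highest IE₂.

After 1 electron has been removed, what remains? O⁺ still has 5 valence electrons; B⁺ still has 2 valence electrons; Ca⁺ still has 1 valence electron; Be⁺ still has 1 valence electron.
All are still removing valence electrons, so compare the +1 ions as you would atoms: IE_2 generally rises across a period (higher Z_eff) and falls down a group (larger shell), subject to the usual subshell exceptions.
Valence configurations: O⁺ [He]2s²2p³, B⁺ [He]2s², Ca⁺ [Ar]4s¹, Be⁺ [He]2s¹.
The numbers (kJ/mol): O 3388, B 2427, Ca 1145, Be 1757.
Putting it together, IE_2: Ca < Be < B < O.

Ca, Be, B, O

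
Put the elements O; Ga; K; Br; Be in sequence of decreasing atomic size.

K, Ga, Br, Be, O

Be is in period 2, group 2; O is in period 2, group 16; K is in period 4, group 1; Ga is in period 4, group 13; Br is in period 4, group 17.
Moving right in a period, electrons are added to the same shell under a stronger nuclear pull, so atoms get smaller; moving down, a new shell is opened and atoms get larger.
These span different periods and groups, so the two trends combine.
Be > O: Be lies to the left of O in period 2, so the across-period effect alone puts Be larger.
Br > Be: the two effects oppose for this pair; the down-group effect wins (114 vs 102 pm).
Ga > Br: Ga lies to the left of Br in period 4, so the across-period effect alone puts Ga larger.
K > Ga: K lies to the left of Ga in period 4, so the across-period effect alone puts K larger.
Tabulated atomic radius (pm): Be 102, O 63, K 196, Ga 124, Br 114.
So from largest to smallest: K > Ga > Br > Be > O.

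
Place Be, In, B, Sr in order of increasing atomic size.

B, Be, In, Sr

Be is in period 2, group 2; B is in period 2, group 13; Sr is in period 5, group 2; In is in period 5, group 13.
Moving right in a period, electrons are added to the same shell under a stronger nuclear pull, so atoms get smaller; moving down, a new shell is opened and atoms get larger.
Neither a single period nor a single group — weigh both effects.
Be > B: both are in period 2; the period trend gives Be the larger value.
In > Be: period and group pull opposite ways; the down-group shift dominates (142 vs 102 pm).
Sr > In: both are in period 5; the period trend gives Sr the larger value.
Approximate values (pm): Be 102, B 85, Sr 185, In 142.
So from smallest to largest: B < Be < In < Sr.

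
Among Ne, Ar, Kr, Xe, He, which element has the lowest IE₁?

He is in period 1, group 18; Ne is in period 2, group 18; Ar is in period 3, group 18; Kr is in period 4, group 18; Xe is in period 5, group 18.
Across a period the outer electron is held more tightly (higher IE₁); down a group it sits in a higher shell, more shielded, and comes off more easily.
All are in group 18, so first ionization energy increases up the group.
The lowest IE₁ among these belongs to Xe.

Xe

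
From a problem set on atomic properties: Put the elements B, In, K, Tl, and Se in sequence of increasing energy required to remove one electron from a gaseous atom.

IE₁ increases left→right with effective nuclear charge and decreases top→bottom as the valence shell moves farther out.
Neither a single period nor a single group — weigh both effects.
In > K: the two effects oppose for this pair; the across-period effect wins (558 vs 419 kJ/mol).
Tl > In: this pair runs against the simple trend — see the exception note.
B > Tl: they share group 13; the group trend gives B the larger value.
Se > B: period and group pull opposite ways; the across-period shift dominates (941 vs 801 kJ/mol).
Note the exception: Tl has a higher first ionization energy than In, contrary to the simple trend — relativistic 6s stabilisation and poor 4f/5d shielding distort the trend for the heavy p-block elements.
Approximate values (kJ/mol): B 801, K 419, Se 941, In 558, Tl 589.
So from lowest to highest: K < In < Tl < B < Se.

K < In < Tl < B < Se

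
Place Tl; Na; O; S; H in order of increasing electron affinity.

H is in period 1, group 1; O is in period 2, group 16; Na is in period 3, group 1; S is in period 3, group 16; Tl is in period 6, group 13.
EA tends to increase across a period and decrease down a group, though the pattern is less regular than for IE or radius.
These span different periods and groups, so the two trends combine.
Na > Tl: period and group pull opposite ways; the down-group shift dominates (53 vs 19 kJ/mol).
H > Na: H sits above Na in group 1, so the down-group effect alone puts H higher.
O > H: the two effects oppose for this pair; the across-period effect wins (141 vs 73 kJ/mol).
S > O: this pair runs against the simple trend — see the exception note.
Note the exception: S has a higher electron affinity than O, contrary to the simple trend — the compact 2p subshell of O repels the added electron more than S's larger 3p does.
Approximate values (kJ/mol): H 73, O 141, Na 53, S 200, Tl 19.
So from lowest to highest: Tl < Na < H < O < S.

Tl < Na < H < O < S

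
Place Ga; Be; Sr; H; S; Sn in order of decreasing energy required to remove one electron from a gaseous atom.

H > S > Be > Sn > Ga > Sr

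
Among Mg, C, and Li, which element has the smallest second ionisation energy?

Mg

After 1 electron has been removed, what remains? Mg⁺ still has 1 valence electron; C⁺ still has 3 valence electrons; Li⁺ is the bare [He] core.
Core electrons are held far more tightly than valence electrons, so Li tops the IE_2 order.
Valence configurations: Mg⁺ [Ne]3s¹, C⁺ [He]2s²2p¹.
Approximate IE_2 values (kJ/mol): Mg 1451, C 2353, Li 7298.
Hence IE_2: Mg < C < Li.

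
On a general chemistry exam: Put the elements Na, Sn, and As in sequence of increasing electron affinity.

Na is in period 3, group 1; As is in period 4, group 15; Sn is in period 5, group 14.
Electron affinity generally becomes more exothermic across a period toward the halogens and less exothermic down a group.
Here both period and group differ, so the two effects have to be weighed against each other.
As > Na: the two effects oppose for this pair; the across-period effect wins (78 vs 53 kJ/mol).
Sn > As: this pair runs against the simple trend — see the exception note.
Note the exception: Sn has a higher electron affinity than As, contrary to the simple trend — adding an electron to As's half-filled np³ subshell costs electron-pairing energy.
For reference (kJ/mol): Na 53, As 78, Sn 107.
So from lowest to highest: Na < As < Sn.

Na < As < Sn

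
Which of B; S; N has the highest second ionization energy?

N

After 1 electron has been removed, what remains? B⁺ still has 2 valence electrons; S⁺ still has 5 valence electrons; N⁺ still has 4 valence electrons.
All are still removing valence electrons, so compare the +1 ions as you would atoms: IE_2 generally rises across a period (higher Z_eff) and falls down a group (larger shell), subject to the usual subshell exceptions.
Valence configurations: B⁺ [He]2s², S⁺ [Ne]3s²3p³, N⁺ [He]2s²2p².
The numbers (kJ/mol): B 2427, S 2252, N 2856.
Overall IE_2 order: S < B < N.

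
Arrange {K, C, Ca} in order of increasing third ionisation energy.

After 2 electrons have been removed, what remains? K²⁺ is already 1 electron into the core; C²⁺ still has 2 valence electrons; Ca²⁺ is the bare [Ar] core.
Usually core removal costs more than valence removal, but here the competition is close: a tightly held n=2 valence electron can cost more to remove than an n=3 core electron, so the actual values have to decide it.
Approximate IE_3 values (kJ/mol): K 4420, C 4620, Ca 4912.
Hence IE_3: K < C < Ca.

K < C < Ca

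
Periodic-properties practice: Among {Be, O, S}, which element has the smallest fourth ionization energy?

S

Consider each +3 ion: Be³⁺ is already 1 electron into the core; O³⁺ still has 3 valence electrons; S³⁺ still has 3 valence electrons.
Pulling an electron out of a noble-gas core costs far more than removing a remaining valence electron, so Be sits at the high end of IE_4.
Valence configurations: O³⁺ [He]2s²2p¹, S³⁺ [Ne]3s²3p¹.
Approximate IE_4 values (kJ/mol): Be 21007, O 7469, S 4556.
Putting it together, IE_4: S < O < Be.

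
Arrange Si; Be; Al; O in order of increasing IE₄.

Si < O < Al < Be

The fourth ionization energy removes an electron from the +3 ion. For each element: Si³⁺ still has 1 valence electron; Be³⁺ is already 1 electron into the core; Al³⁺ is the bare [Ne] core; O³⁺ still has 3 valence electrons.
Core electrons are held far more tightly than valence electrons, so Al and Be top the IE_4 order.
Valence configurations: Si³⁺ [Ne]3s¹, O³⁺ [He]2s²2p¹.
Tabulated IE_4 (kJ/mol): Si 4356, Be 21007, Al 11577, O 7469.
Overall IE_4 order: Si < O < Al < Be.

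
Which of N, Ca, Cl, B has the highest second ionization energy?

The second ionization energy removes an electron from the +1 ion. For each element: N⁺ still has 4 valence electrons; Ca⁺ still has 1 valence electron; Cl⁺ still has 6 valence electrons; B⁺ still has 2 valence electrons.
All are still removing valence electrons, so compare the +1 ions as you would atoms: IE_2 generally rises across a period (higher Z_eff) and falls down a group (larger shell), subject to the usual subshell exceptions.
Valence configurations: N⁺ [He]2s²2p², Ca⁺ [Ar]4s¹, Cl⁺ [Ne]3s²3p⁴, B⁺ [He]2s².
Approximate IE_2 values (kJ/mol): N 2856, Ca 1145, Cl 2298, B 2427.
Putting it together, IE_2: Ca < Cl < B < N.

N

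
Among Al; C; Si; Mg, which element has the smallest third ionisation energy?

IE_3 is the cost of taking one more electron from the +2 cation: Al²⁺ still has 1 valence electron; C²⁺ still has 2 valence electrons; Si²⁺ still has 2 valence electrons; Mg²⁺ is the bare [Ne] core.
Core electrons are held far more tightly than valence electrons, so Mg tops the IE_3 order.
Valence configurations: Al²⁺ [Ne]3s¹, C²⁺ [He]2s², Si²⁺ [Ne]3s².
Approximate IE_3 values (kJ/mol): Al 2745, C 4620, Si 3232, Mg 7733.
Overall IE_3 order: Al < Si < C < Mg.

Al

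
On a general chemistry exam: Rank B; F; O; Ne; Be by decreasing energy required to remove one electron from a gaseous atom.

Be is in period 2, group 2; B is in period 2, group 13; O is in period 2, group 16; F is in period 2, group 17; Ne is in period 2, group 18.
First ionization energy rises across a period (greater Z_eff holds electrons more tightly) and falls down a group (valence electrons are farther from the nucleus).
All lie in period 2; the across-period trend (first ionization energy increases left to right) applies, with the exception below.
Note the exception: Be has a higher first ionization energy than B, contrary to the simple trend — removing B's lone 2p electron is easier than breaking Be's filled 2s².
For reference (kJ/mol): Be 900, B 801, O 1314, F 1681, Ne 2081.
So from highest to lowest: Ne > F > O > Be > B.

Ne > F > O > Be > B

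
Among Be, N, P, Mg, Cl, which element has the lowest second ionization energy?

Mg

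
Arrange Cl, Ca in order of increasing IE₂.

Consider each +1 ion: Cl⁺ still has 6 valence electrons; Ca⁺ still has 1 valence electron.
All are still removing valence electrons, so compare the +1 ions as you would atoms: IE_2 generally rises across a period (higher Z_eff) and falls down a group (larger shell), subject to the usual subshell exceptions.
Valence configurations: Cl⁺ [Ne]3s²3p⁴, Ca⁺ [Ar]4s¹.
The numbers (kJ/mol): Cl 2298, Ca 1145.
Overall IE_2 order: Ca < Cl.

Ca, Cl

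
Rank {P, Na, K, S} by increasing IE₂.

IE_2 is the cost of taking one more electron from the +1 cation: P⁺ still has 4 valence electrons; Na⁺ is the bare [Ne] core; K⁺ is the bare [Ar] core; S⁺ still has 5 valence electrons.
Breaking into a closed-shell core is much more expensive than removing a leftover valence electron — K and Na have the largest IE_2 here.
Valence configurations: P⁺ [Ne]3s²3p², S⁺ [Ne]3s²3p³.
Tabulated IE_2 (kJ/mol): P 1907, Na 4562, K 3052, S 2252.
So the second ionization energies run P < S < K < Na.

P < S < K < Na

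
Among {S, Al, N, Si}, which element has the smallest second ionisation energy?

Si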